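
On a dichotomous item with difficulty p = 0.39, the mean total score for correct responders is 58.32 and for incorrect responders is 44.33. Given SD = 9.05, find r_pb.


q = 1 - p = 0.61
rpb = ((M1 - M0) / SD) * sqrt(p * q)
rpb = ((58.32 - 44.33) / 9.05) * sqrt(0.39 * 0.61)
rpb = 0.754

0.754


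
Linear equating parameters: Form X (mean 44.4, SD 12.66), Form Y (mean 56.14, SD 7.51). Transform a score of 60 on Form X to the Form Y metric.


slope = SD_Y / SD_X = 7.51 / 12.66 ~ 0.5932
intercept = mean_Y - slope * mean_X = 56.14 - (7.51 / 12.66) * 44.4 ~ 29.8016
Y = slope * X + intercept. To avoid rounding drift from the rounded slope/intercept, evaluate the equivalent form Y = mean_Y + SD_Y * (X - mean_X) / SD_X at full precision:
Y = 56.14 + 7.51 * (60 - 44.4) / 12.66
Y = 56.14 + 7.51 * 15.6 / 12.66
Y = 56.14 + 117.156 / 12.66
Y = 56.14 + 9.254
Y = 65.394

65.394


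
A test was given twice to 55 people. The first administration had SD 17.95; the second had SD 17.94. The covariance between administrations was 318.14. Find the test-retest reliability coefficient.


r = cov(X,Y) / (SD_X * SD_Y)
r = 318.14 / (17.95 * 17.94)
r = 318.14 / 322.023
r = 0.9879

0.9879


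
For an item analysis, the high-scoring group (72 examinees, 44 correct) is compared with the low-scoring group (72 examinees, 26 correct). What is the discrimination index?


p_upper = 44/72 = 0.6111
p_lower = 26/72 = 0.3611
D = 0.6111 - 0.3611 = 0.25

0.25


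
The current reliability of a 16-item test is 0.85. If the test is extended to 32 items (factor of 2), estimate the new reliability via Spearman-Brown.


r_new = (n * rxx) / (1 + (n-1) * rxx)
r_new = (2 * 0.85) / (1 + 1 * 0.85)
r_new = 1.7 / 1.85
r_new = 0.9189

0.9189


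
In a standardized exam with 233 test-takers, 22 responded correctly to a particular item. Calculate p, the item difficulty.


Item difficulty p = number correct / total examinees
p = 22 / 233
p = 0.0944

0.0944


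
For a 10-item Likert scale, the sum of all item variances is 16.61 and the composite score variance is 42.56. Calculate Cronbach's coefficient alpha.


alpha = (k/(k-1)) * (1 - sum(si^2)/s_total^2)
= (10/9) * (1 - 16.61/42.56)
alpha = 0.6775

0.6775


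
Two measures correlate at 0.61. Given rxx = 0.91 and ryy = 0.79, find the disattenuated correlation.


r_corrected = rxy / sqrt(rxx * ryy)
= 0.61 / sqrt(0.91 * 0.79)
= 0.61 / sqrt(0.7189)
= 0.61 / 0.84788
r_corrected = 0.7194

0.7194


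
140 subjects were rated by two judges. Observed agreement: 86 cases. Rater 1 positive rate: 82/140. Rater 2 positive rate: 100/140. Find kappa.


P_o = 86/140 = 0.614286
P_e = (82*100 + 58*40) / 19600 = 0.536735
kappa = (P_o - P_e) / (1 - P_e)
kappa = (0.614286 - 0.536735) / (1 - 0.536735)
kappa = 0.1674

0.1674


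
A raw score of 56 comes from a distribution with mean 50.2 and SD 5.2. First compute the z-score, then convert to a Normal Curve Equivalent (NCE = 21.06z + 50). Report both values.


z = (X - mean) / SD = (56 - 50.2) / 5.2
z = 5.8 / 5.2
z = 1.1154
NCE = NCE = 21.06z + 50
Carry z at full precision (z = 5.8 / 5.2) into the conversion:
NCE = 21.06 * (5.8 / 5.2) + 50 = 122.148 / 5.2 + 50
NCE = 23.49 + 50
NCE = 73.49

73.49


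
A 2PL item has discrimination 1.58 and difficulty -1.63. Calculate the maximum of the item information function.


For 2PL, max info at theta = b = -1.63
I_max = a^2 / 4 = 1.58^2 / 4
= 2.4964 / 4
I_max = 0.6241

0.6241


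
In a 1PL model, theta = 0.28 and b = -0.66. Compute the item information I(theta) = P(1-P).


P = 1/(1+exp(-(0.28--0.66))) = 0.7191
I = P*(1-P) = 0.7191 * 0.2809
I = 0.202

0.202


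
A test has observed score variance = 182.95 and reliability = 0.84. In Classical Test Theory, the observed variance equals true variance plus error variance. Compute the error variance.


var_true = rxx * var_obs = 0.84 * 182.95 = 153.678
var_error = var_obs - var_true
var_error = 182.95 - 153.678
var_error = 29.272

29.272


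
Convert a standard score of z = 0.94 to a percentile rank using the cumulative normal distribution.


CDF(z) = 0.5 * (1 + erf(z/sqrt(2)))
erf(0.6647) = 0.6528
CDF = 0.8264
Percentile rank = 0.8264 * 100 = 82.64

82.64


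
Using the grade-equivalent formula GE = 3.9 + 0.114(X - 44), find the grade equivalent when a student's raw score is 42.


raw - median = 42 - 44 = -2
slope * diff = 0.114 * -2 = -0.228
GE = 3.9 + -0.228
GE = 3.672

3.672


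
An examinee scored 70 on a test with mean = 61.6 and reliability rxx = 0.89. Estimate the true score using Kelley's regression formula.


T_est = rxx * X + (1 - rxx) * mean
T_est = 0.89 * 70 + 0.11 * 61.6
T_est = 62.3 + 6.776
T_est = 69.076

69.076


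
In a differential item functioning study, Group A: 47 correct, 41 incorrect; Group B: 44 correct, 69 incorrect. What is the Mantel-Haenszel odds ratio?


Odds_A = 47/41 = 1.1463
Odds_B = 44/69 = 0.6377
OR = Odds_A / Odds_B = 1.1463 / 0.6377
Exactly, OR = (47 * 69) / (41 * 44) = 3243 / 1804
OR = 1.7977

1.7977


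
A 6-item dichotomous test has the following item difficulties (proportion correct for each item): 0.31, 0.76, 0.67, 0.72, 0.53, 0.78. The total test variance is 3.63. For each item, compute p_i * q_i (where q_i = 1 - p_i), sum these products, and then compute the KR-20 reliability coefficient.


For each item, compute p_i * q_i:
  Item 1: 0.31 * 0.69 = 0.2139
  Item 2: 0.76 * 0.24 = 0.1824
  Item 3: 0.67 * 0.33 = 0.2211
  Item 4: 0.72 * 0.28 = 0.2016
  Item 5: 0.53 * 0.47 = 0.2491
  Item 6: 0.78 * 0.22 = 0.1716
Sum(p_i * q_i) = 0.2139 + 0.1824 + 0.2211 + 0.2016 + 0.2491 + 0.1716 = 1.2397
KR-20 = (k/(k-1)) * (1 - Sum(p_i*q_i) / Var_total)
= (6/5) * (1 - 1.2397/3.63)
= 1.2 * 0.6585
KR-20 = 0.7902

0.7902


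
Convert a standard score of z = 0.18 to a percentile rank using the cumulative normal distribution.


CDF(z) = 0.5 * (1 + erf(z/sqrt(2)))
erf(0.1273) = 0.1428
CDF = 0.5714
Percentile rank = 0.5714 * 100 = 57.14

57.14


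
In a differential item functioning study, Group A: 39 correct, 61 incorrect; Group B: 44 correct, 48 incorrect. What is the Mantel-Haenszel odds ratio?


Odds_A = 39/61 = 0.6393
Odds_B = 44/48 = 0.9167
OR = Odds_A / Odds_B = 0.6393 / 0.9167
Exactly, OR = (39 * 48) / (61 * 44) = 1872 / 2684
OR = 0.6975

0.6975


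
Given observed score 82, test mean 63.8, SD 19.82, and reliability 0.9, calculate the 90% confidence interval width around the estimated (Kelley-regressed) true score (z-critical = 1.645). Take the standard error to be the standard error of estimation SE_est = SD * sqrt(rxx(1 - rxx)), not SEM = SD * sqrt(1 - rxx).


True score estimate = 0.9*82 + 0.1*63.8 = 80.18
SE_est = SD * sqrt(rxx * (1 - rxx)) = 19.82 * sqrt(0.9 * 0.1) = 19.82 * sqrt(0.09) = 5.946
CI = T_est +/- z * SE_est, so width = 2 * z * SE_est = 2 * 1.645 * 5.946
Width = 19.5623

19.5623


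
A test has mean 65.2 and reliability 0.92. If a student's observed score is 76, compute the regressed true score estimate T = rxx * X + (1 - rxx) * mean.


T_est = rxx * X + (1 - rxx) * mean
T_est = 0.92 * 76 + 0.08 * 65.2
T_est = 69.92 + 5.216
T_est = 75.136

75.136


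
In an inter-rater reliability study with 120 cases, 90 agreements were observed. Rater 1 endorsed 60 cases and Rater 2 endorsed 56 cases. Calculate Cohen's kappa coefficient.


P_o = 90/120 = 0.75
P_e = (60*56 + 60*64) / 14400 = 0.5
kappa = (P_o - P_e) / (1 - P_e)
kappa = (0.75 - 0.5) / (1 - 0.5)
kappa = 0.5

0.5


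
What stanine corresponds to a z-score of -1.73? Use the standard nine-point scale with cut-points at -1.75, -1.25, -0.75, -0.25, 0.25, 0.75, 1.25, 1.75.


Stanine boundaries: [-1.75, -1.25, -0.75, -0.25, 0.25, 0.75, 1.25, 1.75]
z = -1.73
Check each boundary:
  z >= -1.75 -> could be stanine 2
  z < -1.25
  z < -0.75
  z < -0.25
  z < 0.25
  z < 0.75
  z < 1.25
  z < 1.75
Highest qualifying boundary gives stanine = 2

2


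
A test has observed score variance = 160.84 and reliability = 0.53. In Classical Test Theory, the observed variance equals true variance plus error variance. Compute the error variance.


var_true = rxx * var_obs = 0.53 * 160.84 = 85.2452
var_error = var_obs - var_true
var_error = 160.84 - 85.2452
var_error = 75.5948

75.5948


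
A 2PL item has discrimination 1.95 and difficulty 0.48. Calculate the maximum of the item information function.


For 2PL, max info at theta = b = 0.48
I_max = a^2 / 4 = 1.95^2 / 4
= 3.8025 / 4
I_max = 0.9506

0.9506


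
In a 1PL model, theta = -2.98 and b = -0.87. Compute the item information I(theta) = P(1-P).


P = 1/(1+exp(-(-2.98--0.87))) = 0.1081
I = P*(1-P) = 0.1081 * 0.8919
I = 0.0964

0.0964


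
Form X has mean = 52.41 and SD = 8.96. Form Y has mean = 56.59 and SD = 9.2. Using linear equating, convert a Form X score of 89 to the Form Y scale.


slope = SD_Y / SD_X = 9.2 / 8.96 ~ 1.0268
intercept = mean_Y - slope * mean_X = 56.59 - (9.2 / 8.96) * 52.41 ~ 2.7762
Y = slope * X + intercept. To avoid rounding drift from the rounded slope/intercept, evaluate the equivalent form Y = mean_Y + SD_Y * (X - mean_X) / SD_X at full precision:
Y = 56.59 + 9.2 * (89 - 52.41) / 8.96
Y = 56.59 + 9.2 * 36.59 / 8.96
Y = 56.59 + 336.628 / 8.96
Y = 56.59 + 37.5701
Y = 94.1601

94.1601


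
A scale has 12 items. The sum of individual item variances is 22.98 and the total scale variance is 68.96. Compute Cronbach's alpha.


alpha = (k/(k-1)) * (1 - sum(si^2)/s_total^2)
= (12/11) * (1 - 22.98/68.96)
alpha = 0.7274

0.7274


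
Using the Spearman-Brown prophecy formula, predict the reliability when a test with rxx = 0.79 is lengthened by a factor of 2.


r_new = (n * rxx) / (1 + (n-1) * rxx)
r_new = (2 * 0.79) / (1 + 1 * 0.79)
r_new = 1.58 / 1.79
r_new = 0.8827

0.8827


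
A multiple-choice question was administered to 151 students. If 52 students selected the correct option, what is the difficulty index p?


Item difficulty p = number correct / total examinees
p = 52 / 151
p = 0.3444

0.3444


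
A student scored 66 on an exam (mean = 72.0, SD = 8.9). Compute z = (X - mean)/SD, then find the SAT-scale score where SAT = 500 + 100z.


z = (X - mean) / SD = (66 - 72.0) / 8.9
z = -6.0 / 8.9
z = -0.6742
SAT-scale = SAT = 500 + 100z
Carry z at full precision (z = -6.0 / 8.9) into the conversion:
SAT-scale = 500 + 100 * (-6.0 / 8.9) = 500 + -600 / 8.9
SAT-scale = 500 + -67.4157
SAT-scale = 432.5843

432.5843


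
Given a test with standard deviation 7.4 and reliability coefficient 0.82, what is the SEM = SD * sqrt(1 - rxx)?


SEM = SD * sqrt(1 - rxx)
SEM = 7.4 * sqrt(1 - 0.82)
SEM = 7.4 * sqrt(0.18) = 7.4 * 0.424264
SEM = 3.1396

3.1396


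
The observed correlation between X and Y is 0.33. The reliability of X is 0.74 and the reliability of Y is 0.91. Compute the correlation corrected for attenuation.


r_corrected = rxy / sqrt(rxx * ryy)
= 0.33 / sqrt(0.74 * 0.91)
= 0.33 / sqrt(0.6734)
= 0.33 / 0.82061
r_corrected = 0.4021

0.4021


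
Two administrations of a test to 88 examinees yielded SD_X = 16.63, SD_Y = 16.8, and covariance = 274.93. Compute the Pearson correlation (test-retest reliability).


r = cov(X,Y) / (SD_X * SD_Y)
r = 274.93 / (16.63 * 16.8)
r = 274.93 / 279.384
r = 0.9841

0.9841


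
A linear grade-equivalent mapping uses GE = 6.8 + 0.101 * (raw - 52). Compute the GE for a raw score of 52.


raw - median = 52 - 52 = 0
slope * diff = 0.101 * 0 = 0.0
GE = 6.8 + 0.0
GE = 6.8

6.8


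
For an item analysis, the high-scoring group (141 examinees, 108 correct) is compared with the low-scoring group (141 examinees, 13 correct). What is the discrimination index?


p_upper = 108/141 = 0.766
p_lower = 13/141 = 0.0922
D = 0.766 - 0.0922 = 0.6738

0.6738


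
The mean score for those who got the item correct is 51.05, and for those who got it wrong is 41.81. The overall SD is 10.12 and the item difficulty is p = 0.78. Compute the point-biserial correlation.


q = 1 - p = 0.22
rpb = ((M1 - M0) / SD) * sqrt(p * q)
rpb = ((51.05 - 41.81) / 10.12) * sqrt(0.78 * 0.22)
rpb = 0.3782

0.3782


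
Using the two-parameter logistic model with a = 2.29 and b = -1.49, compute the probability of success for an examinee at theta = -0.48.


a*(theta - b) = 2.29 * (-0.48 - -1.49) = 2.3129
exp(-2.3129) = 0.099
P = 1 / (1 + 0.099)
P = 0.9099

0.9099


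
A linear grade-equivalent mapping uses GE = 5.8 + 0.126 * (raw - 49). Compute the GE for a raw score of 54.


raw - median = 54 - 49 = 5
slope * diff = 0.126 * 5 = 0.63
GE = 5.8 + 0.63
GE = 6.43

6.43


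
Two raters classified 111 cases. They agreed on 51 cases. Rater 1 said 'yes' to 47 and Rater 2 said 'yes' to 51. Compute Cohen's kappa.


P_o = 51/111 = 0.459459
P_e = (47*51 + 64*60) / 12321 = 0.506209
kappa = (P_o - P_e) / (1 - P_e)
kappa = (0.459459 - 0.506209) / (1 - 0.506209)
kappa = -0.0947

-0.0947


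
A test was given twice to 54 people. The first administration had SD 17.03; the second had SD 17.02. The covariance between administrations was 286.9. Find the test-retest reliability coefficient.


r = cov(X,Y) / (SD_X * SD_Y)
r = 286.9 / (17.03 * 17.02)
r = 286.9 / 289.8506
r = 0.9898

0.9898


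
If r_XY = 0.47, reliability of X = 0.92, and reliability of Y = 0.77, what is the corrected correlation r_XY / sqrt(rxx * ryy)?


r_corrected = rxy / sqrt(rxx * ryy)
= 0.47 / sqrt(0.92 * 0.77)
= 0.47 / sqrt(0.7084)
= 0.47 / 0.841665
r_corrected = 0.5584

0.5584


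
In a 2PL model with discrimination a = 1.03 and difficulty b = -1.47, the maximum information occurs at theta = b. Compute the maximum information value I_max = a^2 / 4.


For 2PL, max info at theta = b = -1.47
I_max = a^2 / 4 = 1.03^2 / 4
= 1.0609 / 4
I_max = 0.2652

0.2652


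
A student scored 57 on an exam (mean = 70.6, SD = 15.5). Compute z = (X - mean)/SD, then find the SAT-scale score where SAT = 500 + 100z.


z = (X - mean) / SD = (57 - 70.6) / 15.5
z = -13.6 / 15.5
z = -0.8774
SAT-scale = SAT = 500 + 100z
Carry z at full precision (z = -13.6 / 15.5) into the conversion:
SAT-scale = 500 + 100 * (-13.6 / 15.5) = 500 + -1360 / 15.5
SAT-scale = 500 + -87.7419
SAT-scale = 412.2581

412.2581


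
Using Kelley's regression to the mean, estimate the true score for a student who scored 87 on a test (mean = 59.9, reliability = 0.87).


T_est = rxx * X + (1 - rxx) * mean
T_est = 0.87 * 87 + 0.13 * 59.9
T_est = 75.69 + 7.787
T_est = 83.477

83.477


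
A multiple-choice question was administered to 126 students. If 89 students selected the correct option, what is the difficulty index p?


Item difficulty p = number correct / total examinees
p = 89 / 126
p = 0.7063

0.7063


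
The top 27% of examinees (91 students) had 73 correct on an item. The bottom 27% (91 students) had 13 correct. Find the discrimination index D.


p_upper = 73/91 = 0.8022
p_lower = 13/91 = 0.1429
D = 0.8022 - 0.1429 = 0.6593

0.6593


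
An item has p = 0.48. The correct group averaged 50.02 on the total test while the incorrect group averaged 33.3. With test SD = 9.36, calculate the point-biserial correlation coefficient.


q = 1 - p = 0.52
rpb = ((M1 - M0) / SD) * sqrt(p * q)
rpb = ((50.02 - 33.3) / 9.36) * sqrt(0.48 * 0.52)
rpb = 0.8924

0.8924


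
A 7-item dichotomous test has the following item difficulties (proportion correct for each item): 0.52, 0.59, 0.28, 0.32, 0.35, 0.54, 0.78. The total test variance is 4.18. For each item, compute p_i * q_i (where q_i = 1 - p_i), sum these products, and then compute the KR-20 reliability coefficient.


For each item, compute p_i * q_i:
  Item 1: 0.52 * 0.48 = 0.2496
  Item 2: 0.59 * 0.41 = 0.2419
  Item 3: 0.28 * 0.72 = 0.2016
  Item 4: 0.32 * 0.68 = 0.2176
  Item 5: 0.35 * 0.65 = 0.2275
  Item 6: 0.54 * 0.46 = 0.2484
  Item 7: 0.78 * 0.22 = 0.1716
Sum(p_i * q_i) = 0.2496 + 0.2419 + 0.2016 + 0.2176 + 0.2275 + 0.2484 + 0.1716 = 1.5582
KR-20 = (k/(k-1)) * (1 - Sum(p_i*q_i) / Var_total)
= (7/6) * (1 - 1.5582/4.18)
= 1.1667 * 0.6272
KR-20 = 0.7318

0.7318


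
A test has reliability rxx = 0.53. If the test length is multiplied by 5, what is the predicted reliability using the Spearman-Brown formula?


r_new = (n * rxx) / (1 + (n-1) * rxx)
r_new = (5 * 0.53) / (1 + 4 * 0.53)
r_new = 2.65 / 3.12
r_new = 0.8494

0.8494


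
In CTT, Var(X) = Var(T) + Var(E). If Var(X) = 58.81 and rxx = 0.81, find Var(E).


var_true = rxx * var_obs = 0.81 * 58.81 = 47.6361
var_error = var_obs - var_true
var_error = 58.81 - 47.6361
var_error = 11.1739

11.1739


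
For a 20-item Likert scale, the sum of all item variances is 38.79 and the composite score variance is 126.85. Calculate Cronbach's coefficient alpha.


alpha = (k/(k-1)) * (1 - sum(si^2)/s_total^2)
= (20/19) * (1 - 38.79/126.85)
alpha = 0.7307

0.7307


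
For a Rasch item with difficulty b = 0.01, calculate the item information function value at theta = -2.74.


P = 1/(1+exp(-(-2.74-0.01))) = 0.0601
I = P*(1-P) = 0.0601 * 0.9399
I = 0.0565

0.0565


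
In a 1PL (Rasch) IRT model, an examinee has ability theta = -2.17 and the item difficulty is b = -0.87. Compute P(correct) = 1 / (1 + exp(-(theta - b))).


theta - b = -2.17 - -0.87 = -1.3
exp(-(theta - b)) = exp(1.3) = 3.6693
P = 1 / (1 + 3.6693)
P = 0.2142

0.2142


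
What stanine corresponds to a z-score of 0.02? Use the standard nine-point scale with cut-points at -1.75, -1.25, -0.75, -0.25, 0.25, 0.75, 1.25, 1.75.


Stanine boundaries: [-1.75, -1.25, -0.75, -0.25, 0.25, 0.75, 1.25, 1.75]
z = 0.02
Check each boundary:
  z >= -1.75 -> could be stanine 2
  z >= -1.25 -> could be stanine 3
  z >= -0.75 -> could be stanine 4
  z >= -0.25 -> could be stanine 5
  z < 0.25
  z < 0.75
  z < 1.25
  z < 1.75
Highest qualifying boundary gives stanine = 5

5


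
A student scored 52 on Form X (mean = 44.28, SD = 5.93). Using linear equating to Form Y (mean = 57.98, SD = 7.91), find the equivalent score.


slope = SD_Y / SD_X = 7.91 / 5.93 ~ 1.3339
intercept = mean_Y - slope * mean_X = 57.98 - (7.91 / 5.93) * 44.28 ~ -1.0849
Y = slope * X + intercept. To avoid rounding drift from the rounded slope/intercept, evaluate the equivalent form Y = mean_Y + SD_Y * (X - mean_X) / SD_X at full precision:
Y = 57.98 + 7.91 * (52 - 44.28) / 5.93
Y = 57.98 + 7.91 * 7.72 / 5.93
Y = 57.98 + 61.0652 / 5.93
Y = 57.98 + 10.2977
Y = 68.2777

68.2777


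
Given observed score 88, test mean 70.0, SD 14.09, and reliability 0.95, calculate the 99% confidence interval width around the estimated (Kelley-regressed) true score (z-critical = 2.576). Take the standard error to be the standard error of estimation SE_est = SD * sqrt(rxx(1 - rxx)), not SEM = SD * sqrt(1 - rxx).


True score estimate = 0.95*88 + 0.05*70.0 = 87.1
SE_est = SD * sqrt(rxx * (1 - rxx)) = 14.09 * sqrt(0.95 * 0.05) = 14.09 * sqrt(0.0475) = 3.070844
CI = T_est +/- z * SE_est, so width = 2 * z * SE_est = 2 * 2.576 * 3.070844
Width = 15.821

15.821


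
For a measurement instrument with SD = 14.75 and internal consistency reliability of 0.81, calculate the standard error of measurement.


SEM = SD * sqrt(1 - rxx)
SEM = 14.75 * sqrt(1 - 0.81)
SEM = 14.75 * sqrt(0.19) = 14.75 * 0.43589
SEM = 6.4294

6.4294


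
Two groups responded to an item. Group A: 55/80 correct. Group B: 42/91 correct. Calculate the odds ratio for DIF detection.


Odds_A = 55/25 = 2.2
Odds_B = 42/49 = 0.8571
OR = Odds_A / Odds_B = 2.2 / 0.8571
Exactly, OR = (55 * 49) / (25 * 42) = 2695 / 1050
OR = 2.5667

2.5667


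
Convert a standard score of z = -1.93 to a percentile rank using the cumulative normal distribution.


CDF(z) = 0.5 * (1 + erf(z/sqrt(2)))
erf(-1.3647) = -0.9464
CDF = 0.0268
Percentile rank = 0.0268 * 100 = 2.68

2.68


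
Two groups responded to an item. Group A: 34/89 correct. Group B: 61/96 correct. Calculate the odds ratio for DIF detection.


Odds_A = 34/55 = 0.6182
Odds_B = 61/35 = 1.7429
OR = Odds_A / Odds_B = 0.6182 / 1.7429
Exactly, OR = (34 * 35) / (55 * 61) = 1190 / 3355
OR = 0.3547

0.3547


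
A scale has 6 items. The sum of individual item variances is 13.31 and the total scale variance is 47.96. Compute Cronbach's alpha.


alpha = (k/(k-1)) * (1 - sum(si^2)/s_total^2)
= (6/5) * (1 - 13.31/47.96)
alpha = 0.867

0.867


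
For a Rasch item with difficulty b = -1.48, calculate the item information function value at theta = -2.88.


P = 1/(1+exp(-(-2.88--1.48))) = 0.1978
I = P*(1-P) = 0.1978 * 0.8022
I = 0.1587

0.1587


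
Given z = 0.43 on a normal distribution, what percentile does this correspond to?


CDF(z) = 0.5 * (1 + erf(z/sqrt(2)))
erf(0.3041) = 0.3328
CDF = 0.6664
Percentile rank = 0.6664 * 100 = 66.64

66.64


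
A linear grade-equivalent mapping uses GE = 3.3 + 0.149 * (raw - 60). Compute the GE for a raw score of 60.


raw - median = 60 - 60 = 0
slope * diff = 0.149 * 0 = 0.0
GE = 3.3 + 0.0
GE = 3.3

3.3


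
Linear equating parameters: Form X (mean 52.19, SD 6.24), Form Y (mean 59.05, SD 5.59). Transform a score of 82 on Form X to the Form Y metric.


slope = SD_Y / SD_X = 5.59 / 6.24 ~ 0.8958
intercept = mean_Y - slope * mean_X = 59.05 - (5.59 / 6.24) * 52.19 ~ 12.2965
Y = slope * X + intercept. To avoid rounding drift from the rounded slope/intercept, evaluate the equivalent form Y = mean_Y + SD_Y * (X - mean_X) / SD_X at full precision:
Y = 59.05 + 5.59 * (82 - 52.19) / 6.24
Y = 59.05 + 5.59 * 29.81 / 6.24
Y = 59.05 + 166.6379 / 6.24
Y = 59.05 + 26.7048
Y = 85.7548

85.7548


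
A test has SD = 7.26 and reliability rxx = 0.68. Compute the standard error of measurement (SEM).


SEM = SD * sqrt(1 - rxx)
SEM = 7.26 * sqrt(1 - 0.68)
SEM = 7.26 * sqrt(0.32) = 7.26 * 0.565685
SEM = 4.1069

4.1069


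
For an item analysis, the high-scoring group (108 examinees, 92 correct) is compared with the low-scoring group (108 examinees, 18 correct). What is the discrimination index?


p_upper = 92/108 = 0.8519
p_lower = 18/108 = 0.1667
D = 0.8519 - 0.1667 = 0.6852

0.6852


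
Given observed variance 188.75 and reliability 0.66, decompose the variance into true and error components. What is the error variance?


var_true = rxx * var_obs = 0.66 * 188.75 = 124.575
var_error = var_obs - var_true
var_error = 188.75 - 124.575
var_error = 64.175

64.175


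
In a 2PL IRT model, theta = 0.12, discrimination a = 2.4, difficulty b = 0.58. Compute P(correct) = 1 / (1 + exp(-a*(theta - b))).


a*(theta - b) = 2.4 * (0.12 - 0.58) = -1.104
exp(--1.104) = 3.0162
P = 1 / (1 + 3.0162)
P = 0.249

0.249


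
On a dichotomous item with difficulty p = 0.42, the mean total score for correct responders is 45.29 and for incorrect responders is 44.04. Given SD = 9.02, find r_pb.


q = 1 - p = 0.58
rpb = ((M1 - M0) / SD) * sqrt(p * q)
rpb = ((45.29 - 44.04) / 9.02) * sqrt(0.42 * 0.58)
rpb = 0.0684

0.0684


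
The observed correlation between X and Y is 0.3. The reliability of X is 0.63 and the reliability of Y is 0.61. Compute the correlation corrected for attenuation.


r_corrected = rxy / sqrt(rxx * ryy)
= 0.3 / sqrt(0.63 * 0.61)
= 0.3 / sqrt(0.3843)
= 0.3 / 0.619919
r_corrected = 0.4839

0.4839


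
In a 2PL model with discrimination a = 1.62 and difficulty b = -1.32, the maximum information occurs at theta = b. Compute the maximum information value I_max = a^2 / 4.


For 2PL, max info at theta = b = -1.32
I_max = a^2 / 4 = 1.62^2 / 4
= 2.6244 / 4
I_max = 0.6561

0.6561


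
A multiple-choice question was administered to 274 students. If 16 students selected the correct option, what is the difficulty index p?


Item difficulty p = number correct / total examinees
p = 16 / 274
p = 0.0584

0.0584


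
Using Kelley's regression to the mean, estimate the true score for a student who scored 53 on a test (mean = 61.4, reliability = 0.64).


T_est = rxx * X + (1 - rxx) * mean
T_est = 0.64 * 53 + 0.36 * 61.4
T_est = 33.92 + 22.104
T_est = 56.024

56.024


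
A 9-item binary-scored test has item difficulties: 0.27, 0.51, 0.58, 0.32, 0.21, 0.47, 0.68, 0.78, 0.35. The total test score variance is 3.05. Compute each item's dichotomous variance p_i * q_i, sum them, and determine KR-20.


For each item, compute p_i * q_i:
  Item 1: 0.27 * 0.73 = 0.1971
  Item 2: 0.51 * 0.49 = 0.2499
  Item 3: 0.58 * 0.42 = 0.2436
  Item 4: 0.32 * 0.68 = 0.2176
  Item 5: 0.21 * 0.79 = 0.1659
  Item 6: 0.47 * 0.53 = 0.2491
  Item 7: 0.68 * 0.32 = 0.2176
  Item 8: 0.78 * 0.22 = 0.1716
  Item 9: 0.35 * 0.65 = 0.2275
Sum(p_i * q_i) = 0.1971 + 0.2499 + 0.2436 + 0.2176 + 0.1659 + 0.2491 + 0.2176 + 0.1716 + 0.2275 = 1.9399
KR-20 = (k/(k-1)) * (1 - Sum(p_i*q_i) / Var_total)
= (9/8) * (1 - 1.9399/3.05)
= 1.125 * 0.364
KR-20 = 0.4095

0.4095


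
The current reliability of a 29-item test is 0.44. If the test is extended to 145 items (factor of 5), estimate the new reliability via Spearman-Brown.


r_new = (n * rxx) / (1 + (n-1) * rxx)
r_new = (5 * 0.44) / (1 + 4 * 0.44)
r_new = 2.2 / 2.76
r_new = 0.7971

0.7971


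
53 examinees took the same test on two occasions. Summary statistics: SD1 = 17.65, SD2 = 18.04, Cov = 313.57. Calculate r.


r = cov(X,Y) / (SD_X * SD_Y)
r = 313.57 / (17.65 * 18.04)
r = 313.57 / 318.406
r = 0.9848

0.9848


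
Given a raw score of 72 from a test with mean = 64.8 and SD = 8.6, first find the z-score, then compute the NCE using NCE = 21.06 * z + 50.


z = (X - mean) / SD = (72 - 64.8) / 8.6
z = 7.2 / 8.6
z = 0.8372
NCE = NCE = 21.06z + 50
Carry z at full precision (z = 7.2 / 8.6) into the conversion:
NCE = 21.06 * (7.2 / 8.6) + 50 = 151.632 / 8.6 + 50
NCE = 17.6316 + 50
NCE = 67.6316

67.6316


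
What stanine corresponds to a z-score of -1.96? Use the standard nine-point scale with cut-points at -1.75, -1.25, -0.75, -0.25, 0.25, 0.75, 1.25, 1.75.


Stanine boundaries: [-1.75, -1.25, -0.75, -0.25, 0.25, 0.75, 1.25, 1.75]
z = -1.96
Check each boundary:
  z < -1.75
  z < -1.25
  z < -0.75
  z < -0.25
  z < 0.25
  z < 0.75
  z < 1.25
  z < 1.75
Highest qualifying boundary gives stanine = 1

1


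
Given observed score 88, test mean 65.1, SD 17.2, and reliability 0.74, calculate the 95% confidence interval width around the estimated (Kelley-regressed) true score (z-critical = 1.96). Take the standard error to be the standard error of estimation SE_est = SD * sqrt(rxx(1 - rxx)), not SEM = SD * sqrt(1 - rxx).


True score estimate = 0.74*88 + 0.26*65.1 = 82.046
SE_est = SD * sqrt(rxx * (1 - rxx)) = 17.2 * sqrt(0.74 * 0.26) = 17.2 * sqrt(0.1924) = 7.544509
CI = T_est +/- z * SE_est, so width = 2 * z * SE_est = 2 * 1.96 * 7.544509
Width = 29.5745

29.5745


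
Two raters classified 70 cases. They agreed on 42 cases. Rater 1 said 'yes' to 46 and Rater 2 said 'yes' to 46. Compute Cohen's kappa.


P_o = 42/70 = 0.6
P_e = (46*46 + 24*24) / 4900 = 0.549388
kappa = (P_o - P_e) / (1 - P_e)
kappa = (0.6 - 0.549388) / (1 - 0.549388)
kappa = 0.1123

0.1123


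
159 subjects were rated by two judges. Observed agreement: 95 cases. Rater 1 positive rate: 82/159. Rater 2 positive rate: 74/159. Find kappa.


P_o = 95/159 = 0.597484
P_e = (82*74 + 77*85) / 25281 = 0.498912
kappa = (P_o - P_e) / (1 - P_e)
kappa = (0.597484 - 0.498912) / (1 - 0.498912)
kappa = 0.1967

0.1967


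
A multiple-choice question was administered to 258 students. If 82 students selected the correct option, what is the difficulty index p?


Item difficulty p = number correct / total examinees
p = 82 / 258
p = 0.3178

0.3178


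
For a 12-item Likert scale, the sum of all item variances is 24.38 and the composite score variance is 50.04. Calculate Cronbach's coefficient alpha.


alpha = (k/(k-1)) * (1 - sum(si^2)/s_total^2)
= (12/11) * (1 - 24.38/50.04)
alpha = 0.5594

0.5594


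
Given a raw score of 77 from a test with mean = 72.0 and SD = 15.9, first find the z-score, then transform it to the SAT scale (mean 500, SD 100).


z = (X - mean) / SD = (77 - 72.0) / 15.9
z = 5.0 / 15.9
z = 0.3145
SAT-scale = SAT = 500 + 100z
Carry z at full precision (z = 5.0 / 15.9) into the conversion:
SAT-scale = 500 + 100 * (5.0 / 15.9) = 500 + 500 / 15.9
SAT-scale = 500 + 31.4465
SAT-scale = 531.4465

531.4465


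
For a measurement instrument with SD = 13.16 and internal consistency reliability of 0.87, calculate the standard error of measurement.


SEM = SD * sqrt(1 - rxx)
SEM = 13.16 * sqrt(1 - 0.87)
SEM = 13.16 * sqrt(0.13) = 13.16 * 0.360555
SEM = 4.7449

4.7449


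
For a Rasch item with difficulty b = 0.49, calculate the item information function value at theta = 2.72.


P = 1/(1+exp(-(2.72-0.49))) = 0.9029
I = P*(1-P) = 0.9029 * 0.0971
I = 0.0877

0.0877


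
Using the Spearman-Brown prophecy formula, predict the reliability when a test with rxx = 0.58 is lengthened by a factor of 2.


r_new = (n * rxx) / (1 + (n-1) * rxx)
r_new = (2 * 0.58) / (1 + 1 * 0.58)
r_new = 1.16 / 1.58
r_new = 0.7342

0.7342


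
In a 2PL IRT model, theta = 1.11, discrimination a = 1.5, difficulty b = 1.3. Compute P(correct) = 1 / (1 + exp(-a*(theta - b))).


a*(theta - b) = 1.5 * (1.11 - 1.3) = -0.285
exp(--0.285) = 1.3298
P = 1 / (1 + 1.3298)
P = 0.4292

0.4292


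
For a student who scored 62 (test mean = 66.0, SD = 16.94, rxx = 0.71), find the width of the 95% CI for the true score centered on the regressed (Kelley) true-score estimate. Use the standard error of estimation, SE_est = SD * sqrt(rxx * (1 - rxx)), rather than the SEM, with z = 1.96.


True score estimate = 0.71*62 + 0.29*66.0 = 63.16
SE_est = SD * sqrt(rxx * (1 - rxx)) = 16.94 * sqrt(0.71 * 0.29) = 16.94 * sqrt(0.2059) = 7.686729
CI = T_est +/- z * SE_est, so width = 2 * z * SE_est = 2 * 1.96 * 7.686729
Width = 30.132

30.132


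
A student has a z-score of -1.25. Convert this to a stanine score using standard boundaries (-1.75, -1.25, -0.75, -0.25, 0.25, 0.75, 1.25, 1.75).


Stanine boundaries: [-1.75, -1.25, -0.75, -0.25, 0.25, 0.75, 1.25, 1.75]
z = -1.25
Check each boundary:
  z >= -1.75 -> could be stanine 2
  z >= -1.25 -> could be stanine 3
  z < -0.75
  z < -0.25
  z < 0.25
  z < 0.75
  z < 1.25
  z < 1.75
Highest qualifying boundary gives stanine = 3

3


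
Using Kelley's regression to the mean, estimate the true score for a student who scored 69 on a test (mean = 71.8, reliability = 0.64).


T_est = rxx * X + (1 - rxx) * mean
T_est = 0.64 * 69 + 0.36 * 71.8
T_est = 44.16 + 25.848
T_est = 70.008

70.008


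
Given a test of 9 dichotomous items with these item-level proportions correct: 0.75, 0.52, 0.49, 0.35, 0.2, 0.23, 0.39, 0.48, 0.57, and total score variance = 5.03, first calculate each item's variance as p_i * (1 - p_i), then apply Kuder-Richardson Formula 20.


For each item, compute p_i * q_i:
  Item 1: 0.75 * 0.25 = 0.1875
  Item 2: 0.52 * 0.48 = 0.2496
  Item 3: 0.49 * 0.51 = 0.2499
  Item 4: 0.35 * 0.65 = 0.2275
  Item 5: 0.2 * 0.8 = 0.16
  Item 6: 0.23 * 0.77 = 0.1771
  Item 7: 0.39 * 0.61 = 0.2379
  Item 8: 0.48 * 0.52 = 0.2496
  Item 9: 0.57 * 0.43 = 0.2451
Sum(p_i * q_i) = 0.1875 + 0.2496 + 0.2499 + 0.2275 + 0.16 + 0.1771 + 0.2379 + 0.2496 + 0.2451 = 1.9842
KR-20 = (k/(k-1)) * (1 - Sum(p_i*q_i) / Var_total)
= (9/8) * (1 - 1.9842/5.03)
= 1.125 * 0.6055
KR-20 = 0.6812

0.6812


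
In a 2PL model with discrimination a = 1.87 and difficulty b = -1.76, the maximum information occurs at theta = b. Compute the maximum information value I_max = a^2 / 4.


For 2PL, max info at theta = b = -1.76
I_max = a^2 / 4 = 1.87^2 / 4
= 3.4969 / 4
I_max = 0.8742

0.8742


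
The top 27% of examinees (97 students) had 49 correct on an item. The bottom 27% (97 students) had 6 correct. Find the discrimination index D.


p_upper = 49/97 = 0.5052
p_lower = 6/97 = 0.0619
D = 0.5052 - 0.0619 = 0.4433

0.4433


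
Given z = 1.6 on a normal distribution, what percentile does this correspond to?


CDF(z) = 0.5 * (1 + erf(z/sqrt(2)))
erf(1.1314) = 0.8904
CDF = 0.9452
Percentile rank = 0.9452 * 100 = 94.52

94.52


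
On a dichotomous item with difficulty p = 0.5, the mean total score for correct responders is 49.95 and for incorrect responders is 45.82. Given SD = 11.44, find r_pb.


q = 1 - p = 0.5
rpb = ((M1 - M0) / SD) * sqrt(p * q)
rpb = ((49.95 - 45.82) / 11.44) * sqrt(0.5 * 0.5)
rpb = 0.1805

0.1805


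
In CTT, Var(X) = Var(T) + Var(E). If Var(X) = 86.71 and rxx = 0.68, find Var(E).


var_true = rxx * var_obs = 0.68 * 86.71 = 58.9628
var_error = var_obs - var_true
var_error = 86.71 - 58.9628
var_error = 27.7472

27.7472


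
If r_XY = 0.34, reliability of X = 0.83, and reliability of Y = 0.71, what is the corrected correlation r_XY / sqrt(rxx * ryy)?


r_corrected = rxy / sqrt(rxx * ryy)
= 0.34 / sqrt(0.83 * 0.71)
= 0.34 / sqrt(0.5893)
= 0.34 / 0.767659
r_corrected = 0.4429

0.4429


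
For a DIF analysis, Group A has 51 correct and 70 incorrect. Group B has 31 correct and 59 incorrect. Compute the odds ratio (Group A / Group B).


Odds_A = 51/70 = 0.7286
Odds_B = 31/59 = 0.5254
OR = Odds_A / Odds_B = 0.7286 / 0.5254
Exactly, OR = (51 * 59) / (70 * 31) = 3009 / 2170
OR = 1.3866

1.3866


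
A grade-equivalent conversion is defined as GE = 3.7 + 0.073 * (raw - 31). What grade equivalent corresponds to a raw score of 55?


raw - median = 55 - 31 = 24
slope * diff = 0.073 * 24 = 1.752
GE = 3.7 + 1.752
GE = 5.452

5.452


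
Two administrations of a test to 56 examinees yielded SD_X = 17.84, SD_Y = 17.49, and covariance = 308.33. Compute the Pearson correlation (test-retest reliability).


r = cov(X,Y) / (SD_X * SD_Y)
r = 308.33 / (17.84 * 17.49)
r = 308.33 / 312.0216
r = 0.9882

0.9882


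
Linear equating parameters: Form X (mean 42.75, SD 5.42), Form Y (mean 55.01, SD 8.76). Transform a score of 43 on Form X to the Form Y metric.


slope = SD_Y / SD_X = 8.76 / 5.42 ~ 1.6162
intercept = mean_Y - slope * mean_X = 55.01 - (8.76 / 5.42) * 42.75 ~ -14.0841
Y = slope * X + intercept. To avoid rounding drift from the rounded slope/intercept, evaluate the equivalent form Y = mean_Y + SD_Y * (X - mean_X) / SD_X at full precision:
Y = 55.01 + 8.76 * (43 - 42.75) / 5.42
Y = 55.01 + 8.76 * 0.25 / 5.42
Y = 55.01 + 2.19 / 5.42
Y = 55.01 + 0.4041
Y = 55.4141

55.4141


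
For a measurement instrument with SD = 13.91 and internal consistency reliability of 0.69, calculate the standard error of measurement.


SEM = SD * sqrt(1 - rxx)
SEM = 13.91 * sqrt(1 - 0.69)
SEM = 13.91 * sqrt(0.31) = 13.91 * 0.556776
SEM = 7.7448

7.7448


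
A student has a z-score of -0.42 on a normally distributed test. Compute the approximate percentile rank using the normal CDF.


CDF(z) = 0.5 * (1 + erf(z/sqrt(2)))
erf(-0.297) = -0.3255
CDF = 0.3372
Percentile rank = 0.3372 * 100 = 33.72

33.72


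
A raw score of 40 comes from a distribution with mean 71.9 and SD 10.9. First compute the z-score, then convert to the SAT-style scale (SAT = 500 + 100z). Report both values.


z = (X - mean) / SD = (40 - 71.9) / 10.9
z = -31.9 / 10.9
z = -2.9266
SAT-scale = SAT = 500 + 100z
Carry z at full precision (z = -31.9 / 10.9) into the conversion:
SAT-scale = 500 + 100 * (-31.9 / 10.9) = 500 + -3190 / 10.9
SAT-scale = 500 + -292.6606
SAT-scale = 207.3394

207.3394


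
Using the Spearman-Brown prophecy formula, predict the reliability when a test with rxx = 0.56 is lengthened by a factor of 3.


r_new = (n * rxx) / (1 + (n-1) * rxx)
r_new = (3 * 0.56) / (1 + 2 * 0.56)
r_new = 1.68 / 2.12
r_new = 0.7925

0.7925


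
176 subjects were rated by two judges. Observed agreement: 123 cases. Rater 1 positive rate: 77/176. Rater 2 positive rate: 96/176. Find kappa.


P_o = 123/176 = 0.698864
P_e = (77*96 + 99*80) / 30976 = 0.494318
kappa = (P_o - P_e) / (1 - P_e)
kappa = (0.698864 - 0.494318) / (1 - 0.494318)
kappa = 0.4045

0.4045


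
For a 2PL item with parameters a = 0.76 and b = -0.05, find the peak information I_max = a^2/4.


For 2PL, max info at theta = b = -0.05
I_max = a^2 / 4 = 0.76^2 / 4
= 0.5776 / 4
I_max = 0.1444

0.1444


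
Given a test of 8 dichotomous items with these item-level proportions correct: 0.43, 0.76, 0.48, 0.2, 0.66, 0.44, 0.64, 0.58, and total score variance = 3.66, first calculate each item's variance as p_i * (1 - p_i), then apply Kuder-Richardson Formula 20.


For each item, compute p_i * q_i:
  Item 1: 0.43 * 0.57 = 0.2451
  Item 2: 0.76 * 0.24 = 0.1824
  Item 3: 0.48 * 0.52 = 0.2496
  Item 4: 0.2 * 0.8 = 0.16
  Item 5: 0.66 * 0.34 = 0.2244
  Item 6: 0.44 * 0.56 = 0.2464
  Item 7: 0.64 * 0.36 = 0.2304
  Item 8: 0.58 * 0.42 = 0.2436
Sum(p_i * q_i) = 0.2451 + 0.1824 + 0.2496 + 0.16 + 0.2244 + 0.2464 + 0.2304 + 0.2436 = 1.7819
KR-20 = (k/(k-1)) * (1 - Sum(p_i*q_i) / Var_total)
= (8/7) * (1 - 1.7819/3.66)
= 1.1429 * 0.5131
KR-20 = 0.5864

0.5864


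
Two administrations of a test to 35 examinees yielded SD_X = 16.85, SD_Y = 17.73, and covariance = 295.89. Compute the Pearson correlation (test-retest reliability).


r = cov(X,Y) / (SD_X * SD_Y)
r = 295.89 / (16.85 * 17.73)
r = 295.89 / 298.7505
r = 0.9904

0.9904


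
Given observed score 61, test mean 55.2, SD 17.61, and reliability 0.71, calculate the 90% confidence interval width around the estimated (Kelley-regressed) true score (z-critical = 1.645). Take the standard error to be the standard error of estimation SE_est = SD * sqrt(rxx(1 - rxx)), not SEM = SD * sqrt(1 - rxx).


True score estimate = 0.71*61 + 0.29*55.2 = 59.318
SE_est = SD * sqrt(rxx * (1 - rxx)) = 17.61 * sqrt(0.71 * 0.29) = 17.61 * sqrt(0.2059) = 7.99075
CI = T_est +/- z * SE_est, so width = 2 * z * SE_est = 2 * 1.645 * 7.99075
Width = 26.2896

26.2896


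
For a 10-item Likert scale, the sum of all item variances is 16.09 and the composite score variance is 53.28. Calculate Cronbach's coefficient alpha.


alpha = (k/(k-1)) * (1 - sum(si^2)/s_total^2)
= (10/9) * (1 - 16.09/53.28)
alpha = 0.7756

0.7756


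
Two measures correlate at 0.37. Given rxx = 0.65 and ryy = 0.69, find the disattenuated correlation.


r_corrected = rxy / sqrt(rxx * ryy)
= 0.37 / sqrt(0.65 * 0.69)
= 0.37 / sqrt(0.4485)
= 0.37 / 0.669701
r_corrected = 0.5525

0.5525


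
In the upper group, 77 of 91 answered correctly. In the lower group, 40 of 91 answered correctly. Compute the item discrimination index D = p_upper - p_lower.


p_upper = 77/91 = 0.8462
p_lower = 40/91 = 0.4396
D = 0.8462 - 0.4396 = 0.4066

0.4066


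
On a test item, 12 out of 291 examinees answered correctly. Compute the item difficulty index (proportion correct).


Item difficulty p = number correct / total examinees
p = 12 / 291
p = 0.0412

0.0412


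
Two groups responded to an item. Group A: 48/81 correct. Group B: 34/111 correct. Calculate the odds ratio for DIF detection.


Odds_A = 48/33 = 1.4545
Odds_B = 34/77 = 0.4416
OR = Odds_A / Odds_B = 1.4545 / 0.4416
Exactly, OR = (48 * 77) / (33 * 34) = 3696 / 1122
OR = 3.2941

3.2941


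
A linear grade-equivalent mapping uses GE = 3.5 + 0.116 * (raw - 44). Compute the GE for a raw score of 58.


raw - median = 58 - 44 = 14
slope * diff = 0.116 * 14 = 1.624
GE = 3.5 + 1.624
GE = 5.124

5.124


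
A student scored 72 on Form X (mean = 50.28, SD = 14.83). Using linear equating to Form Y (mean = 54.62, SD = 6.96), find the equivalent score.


slope = SD_Y / SD_X = 6.96 / 14.83 ~ 0.4693
intercept = mean_Y - slope * mean_X = 54.62 - (6.96 / 14.83) * 50.28 ~ 31.0226
Y = slope * X + intercept. To avoid rounding drift from the rounded slope/intercept, evaluate the equivalent form Y = mean_Y + SD_Y * (X - mean_X) / SD_X at full precision:
Y = 54.62 + 6.96 * (72 - 50.28) / 14.83
Y = 54.62 + 6.96 * 21.72 / 14.83
Y = 54.62 + 151.1712 / 14.83
Y = 54.62 + 10.1936
Y = 64.8136

64.8136


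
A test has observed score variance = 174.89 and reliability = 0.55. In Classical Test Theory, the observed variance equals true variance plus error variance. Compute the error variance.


var_true = rxx * var_obs = 0.55 * 174.89 = 96.1895
var_error = var_obs - var_true
var_error = 174.89 - 96.1895
var_error = 78.7005

78.7005


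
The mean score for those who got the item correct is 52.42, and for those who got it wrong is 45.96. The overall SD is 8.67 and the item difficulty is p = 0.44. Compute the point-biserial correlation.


q = 1 - p = 0.56
rpb = ((M1 - M0) / SD) * sqrt(p * q)
rpb = ((52.42 - 45.96) / 8.67) * sqrt(0.44 * 0.56)
rpb = 0.3699

0.3699
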